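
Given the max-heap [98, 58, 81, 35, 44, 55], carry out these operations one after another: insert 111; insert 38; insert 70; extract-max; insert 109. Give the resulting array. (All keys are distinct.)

[109, 98, 81, 70, 44, 55, 38, 35, 58]

insert 111:
  append 111 at index 6 → [98, 58, 81, 35, 44, 55, 111]
  111 > parent 81 at index 2, swap → [98, 58, 111, 35, 44, 55, 81]
  111 > parent 98 at index 0, swap → [111, 58, 98, 35, 44, 55, 81]
insert 38:
  append 38 at index 7 → [111, 58, 98, 35, 44, 55, 81, 38]
  38 > parent 35 at index 3, swap → [111, 58, 98, 38, 44, 55, 81, 35]
insert 70:
  append 70 at index 8 → [111, 58, 98, 38, 44, 55, 81, 35, 70]
  70 > parent 38 at index 3, swap → [111, 58, 98, 70, 44, 55, 81, 35, 38]
  70 > parent 58 at index 1, swap → [111, 70, 98, 58, 44, 55, 81, 35, 38]
extract-max → returns 111:
  remove root 111; move last element 38 to root → [38, 70, 98, 58, 44, 55, 81, 35]
  38 vs larger child 98 at index 2, swap → [98, 70, 38, 58, 44, 55, 81, 35]
  38 vs larger child 81 at index 6, swap → [98, 70, 81, 58, 44, 55, 38, 35]
insert 109:
  append 109 at index 8 → [98, 70, 81, 58, 44, 55, 38, 35, 109]
  109 > parent 58 at index 3, swap → [98, 70, 81, 109, 44, 55, 38, 35, 58]
  109 > parent 70 at index 1, swap → [98, 109, 81, 70, 44, 55, 38, 35, 58]
  109 > parent 98 at index 0, swap → [109, 98, 81, 70, 44, 55, 38, 35, 58]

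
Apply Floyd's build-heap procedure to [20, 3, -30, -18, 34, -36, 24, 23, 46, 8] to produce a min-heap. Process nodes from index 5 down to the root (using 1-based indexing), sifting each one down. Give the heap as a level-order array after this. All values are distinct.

sift down from index 5:
  34 vs only child 8 at index 10, swap → [20, 3, -30, -18, 8, -36, 24, 23, 46, 34]
sift down from index 4: already satisfies heap property
sift down from index 3:
  -30 vs smaller child -36 at index 6, swap → [20, 3, -36, -18, 8, -30, 24, 23, 46, 34]
sift down from index 2:
  3 vs smaller child -18 at index 4, swap → [20, -18, -36, 3, 8, -30, 24, 23, 46, 34]
sift down from index 1:
  20 vs smaller child -36 at index 3, swap → [-36, -18, 20, 3, 8, -30, 24, 23, 46, 34]
  20 vs smaller child -30 at index 6, swap → [-36, -18, -30, 3, 8, 20, 24, 23, 46, 34]

[-36, -18, -30, 3, 8, 20, 24, 23, 46, 34]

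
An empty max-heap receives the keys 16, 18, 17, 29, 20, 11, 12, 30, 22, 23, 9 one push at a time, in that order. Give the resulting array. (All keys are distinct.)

Insert 16:
  append 16 at index 0 → [16] (no swap needed)
Insert 18:
  append 18 at index 1 → [16, 18]
  18 > parent 16 at index 0, swap → [18, 16]
Insert 17:
  append 17 at index 2 → [18, 16, 17] (no swap needed)
Insert 29:
  append 29 at index 3 → [18, 16, 17, 29]
  29 > parent 16 at index 1, swap → [18, 29, 17, 16]
  29 > parent 18 at index 0, swap → [29, 18, 17, 16]
Insert 20:
  append 20 at index 4 → [29, 18, 17, 16, 20]
  20 > parent 18 at index 1, swap → [29, 20, 17, 16, 18]
Insert 11:
  append 11 at index 5 → [29, 20, 17, 16, 18, 11] (no swap needed)
Insert 12:
  append 12 at index 6 → [29, 20, 17, 16, 18, 11, 12] (no swap needed)
Insert 30:
  append 30 at index 7 → [29, 20, 17, 16, 18, 11, 12, 30]
  30 > parent 16 at index 3, swap → [29, 20, 17, 30, 18, 11, 12, 16]
  30 > parent 20 at index 1, swap → [29, 30, 17, 20, 18, 11, 12, 16]
  30 > parent 29 at index 0, swap → [30, 29, 17, 20, 18, 11, 12, 16]
Insert 22:
  append 22 at index 8 → [30, 29, 17, 20, 18, 11, 12, 16, 22]
  22 > parent 20 at index 3, swap → [30, 29, 17, 22, 18, 11, 12, 16, 20]
Insert 23:
  append 23 at index 9 → [30, 29, 17, 22, 18, 11, 12, 16, 20, 23]
  23 > parent 18 at index 4, swap → [30, 29, 17, 22, 23, 11, 12, 16, 20, 18]
Insert 9:
  append 9 at index 10 → [30, 29, 17, 22, 23, 11, 12, 16, 20, 18, 9] (no swap needed)

[30, 29, 17, 22, 23, 11, 12, 16, 20, 18, 9]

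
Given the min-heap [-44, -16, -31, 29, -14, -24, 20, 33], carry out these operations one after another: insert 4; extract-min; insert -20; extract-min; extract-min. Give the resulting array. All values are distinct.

[-20, -16, 4, 33, -14, 29, 20]

insert 4:
  append 4 at index 8 → [-44, -16, -31, 29, -14, -24, 20, 33, 4]
  4 < parent 29 at index 3, swap → [-44, -16, -31, 4, -14, -24, 20, 33, 29]
extract-min → returns -44:
  remove root -44; move last element 29 to root → [29, -16, -31, 4, -14, -24, 20, 33]
  29 vs smaller child -31 at index 2, swap → [-31, -16, 29, 4, -14, -24, 20, 33]
  29 vs smaller child -24 at index 5, swap → [-31, -16, -24, 4, -14, 29, 20, 33]
insert -20:
  append -20 at index 8 → [-31, -16, -24, 4, -14, 29, 20, 33, -20]
  -20 < parent 4 at index 3, swap → [-31, -16, -24, -20, -14, 29, 20, 33, 4]
  -20 < parent -16 at index 1, swap → [-31, -20, -24, -16, -14, 29, 20, 33, 4]
extract-min → returns -31:
  remove root -31; move last element 4 to root → [4, -20, -24, -16, -14, 29, 20, 33]
  4 vs smaller child -24 at index 2, swap → [-24, -20, 4, -16, -14, 29, 20, 33]
extract-min → returns -24:
  remove root -24; move last element 33 to root → [33, -20, 4, -16, -14, 29, 20]
  33 vs smaller child -20 at index 1, swap → [-20, 33, 4, -16, -14, 29, 20]
  33 vs smaller child -16 at index 3, swap → [-20, -16, 4, 33, -14, 29, 20]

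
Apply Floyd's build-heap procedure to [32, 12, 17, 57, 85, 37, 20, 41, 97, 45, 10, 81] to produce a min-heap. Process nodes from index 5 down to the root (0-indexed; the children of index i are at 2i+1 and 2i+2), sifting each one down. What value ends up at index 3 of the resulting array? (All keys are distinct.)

41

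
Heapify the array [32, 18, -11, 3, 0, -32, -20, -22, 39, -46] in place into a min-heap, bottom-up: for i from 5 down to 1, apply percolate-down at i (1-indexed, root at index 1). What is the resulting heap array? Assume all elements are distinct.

sift down from index 5:
  0 vs only child -46 at index 10, swap → [32, 18, -11, 3, -46, -32, -20, -22, 39, 0]
sift down from index 4:
  3 vs smaller child -22 at index 8, swap → [32, 18, -11, -22, -46, -32, -20, 3, 39, 0]
sift down from index 3:
  -11 vs smaller child -32 at index 6, swap → [32, 18, -32, -22, -46, -11, -20, 3, 39, 0]
sift down from index 2:
  18 vs smaller child -46 at index 5, swap → [32, -46, -32, -22, 18, -11, -20, 3, 39, 0]
  18 vs only child 0 at index 10, swap → [32, -46, -32, -22, 0, -11, -20, 3, 39, 18]
sift down from index 1:
  32 vs smaller child -46 at index 2, swap → [-46, 32, -32, -22, 0, -11, -20, 3, 39, 18]
  32 vs smaller child -22 at index 4, swap → [-46, -22, -32, 32, 0, -11, -20, 3, 39, 18]
  32 vs smaller child 3 at index 8, swap → [-46, -22, -32, 3, 0, -11, -20, 32, 39, 18]

[-46, -22, -32, 3, 0, -11, -20, 32, 39, 18]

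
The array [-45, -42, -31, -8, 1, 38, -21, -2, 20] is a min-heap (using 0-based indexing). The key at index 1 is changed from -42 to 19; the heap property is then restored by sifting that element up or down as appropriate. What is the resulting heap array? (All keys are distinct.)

[-45, -8, -31, -2, 1, 38, -21, 19, 20]

set index 1 from -42 to 19 → [-45, 19, -31, -8, 1, 38, -21, -2, 20]
19 vs smaller child -8 at index 3, swap → [-45, -8, -31, 19, 1, 38, -21, -2, 20]
19 vs smaller child -2 at index 7, swap → [-45, -8, -31, -2, 1, 38, -21, 19, 20]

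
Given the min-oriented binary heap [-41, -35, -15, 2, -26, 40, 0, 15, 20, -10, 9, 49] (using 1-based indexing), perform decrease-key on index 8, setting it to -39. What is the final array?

set index 8 from 15 to -39 → [-41, -35, -15, 2, -26, 40, 0, -39, 20, -10, 9, 49]
-39 < parent 2 at index 4, swap → [-41, -35, -15, -39, -26, 40, 0, 2, 20, -10, 9, 49]
-39 < parent -35 at index 2, swap → [-41, -39, -15, -35, -26, 40, 0, 2, 20, -10, 9, 49]

[-41, -39, -15, -35, -26, 40, 0, 2, 20, -10, 9, 49]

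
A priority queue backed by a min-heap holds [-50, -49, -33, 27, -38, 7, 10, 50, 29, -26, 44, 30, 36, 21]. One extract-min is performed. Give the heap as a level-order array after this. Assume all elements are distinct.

[-49, -38, -33, 27, -26, 7, 10, 50, 29, 21, 44, 30, 36]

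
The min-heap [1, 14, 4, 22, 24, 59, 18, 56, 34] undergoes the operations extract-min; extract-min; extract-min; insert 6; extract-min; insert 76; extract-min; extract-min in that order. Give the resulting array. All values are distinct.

[24, 56, 34, 59, 76]

extract-min → returns 1:
  remove root 1; move last element 34 to root → [34, 14, 4, 22, 24, 59, 18, 56]
  34 vs smaller child 4 at index 2, swap → [4, 14, 34, 22, 24, 59, 18, 56]
  34 vs smaller child 18 at index 6, swap → [4, 14, 18, 22, 24, 59, 34, 56]
extract-min → returns 4:
  remove root 4; move last element 56 to root → [56, 14, 18, 22, 24, 59, 34]
  56 vs smaller child 14 at index 1, swap → [14, 56, 18, 22, 24, 59, 34]
  56 vs smaller child 22 at index 3, swap → [14, 22, 18, 56, 24, 59, 34]
extract-min → returns 14:
  remove root 14; move last element 34 to root → [34, 22, 18, 56, 24, 59]
  34 vs smaller child 18 at index 2, swap → [18, 22, 34, 56, 24, 59]
insert 6:
  append 6 at index 6 → [18, 22, 34, 56, 24, 59, 6]
  6 < parent 34 at index 2, swap → [18, 22, 6, 56, 24, 59, 34]
  6 < parent 18 at index 0, swap → [6, 22, 18, 56, 24, 59, 34]
extract-min → returns 6:
  remove root 6; move last element 34 to root → [34, 22, 18, 56, 24, 59]
  34 vs smaller child 18 at index 2, swap → [18, 22, 34, 56, 24, 59]
insert 76:
  append 76 at index 6 → [18, 22, 34, 56, 24, 59, 76] (no swap needed)
extract-min → returns 18:
  remove root 18; move last element 76 to root → [76, 22, 34, 56, 24, 59]
  76 vs smaller child 22 at index 1, swap → [22, 76, 34, 56, 24, 59]
  76 vs smaller child 24 at index 4, swap → [22, 24, 34, 56, 76, 59]
extract-min → returns 22:
  remove root 22; move last element 59 to root → [59, 24, 34, 56, 76]
  59 vs smaller child 24 at index 1, swap → [24, 59, 34, 56, 76]
  59 vs smaller child 56 at index 3, swap → [24, 56, 34, 59, 76]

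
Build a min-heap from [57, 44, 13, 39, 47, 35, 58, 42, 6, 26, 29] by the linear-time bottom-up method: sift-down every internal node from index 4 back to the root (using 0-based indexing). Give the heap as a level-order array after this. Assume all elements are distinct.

sift down from index 4:
  47 vs smaller child 26 at index 9, swap → [57, 44, 13, 39, 26, 35, 58, 42, 6, 47, 29]
sift down from index 3:
  39 vs smaller child 6 at index 8, swap → [57, 44, 13, 6, 26, 35, 58, 42, 39, 47, 29]
sift down from index 2: already satisfies heap property
sift down from index 1:
  44 vs smaller child 6 at index 3, swap → [57, 6, 13, 44, 26, 35, 58, 42, 39, 47, 29]
  44 vs smaller child 39 at index 8, swap → [57, 6, 13, 39, 26, 35, 58, 42, 44, 47, 29]
sift down from index 0:
  57 vs smaller child 6 at index 1, swap → [6, 57, 13, 39, 26, 35, 58, 42, 44, 47, 29]
  57 vs smaller child 26 at index 4, swap → [6, 26, 13, 39, 57, 35, 58, 42, 44, 47, 29]
  57 vs smaller child 29 at index 10, swap → [6, 26, 13, 39, 29, 35, 58, 42, 44, 47, 57]

[6, 26, 13, 39, 29, 35, 58, 42, 44, 47, 57]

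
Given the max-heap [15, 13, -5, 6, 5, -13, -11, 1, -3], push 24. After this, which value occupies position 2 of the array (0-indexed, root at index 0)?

-5

append 24 at index 9 → [15, 13, -5, 6, 5, -13, -11, 1, -3, 24]
24 > parent 5 at index 4, swap → [15, 13, -5, 6, 24, -13, -11, 1, -3, 5]
24 > parent 13 at index 1, swap → [15, 24, -5, 6, 13, -13, -11, 1, -3, 5]
24 > parent 15 at index 0, swap → [24, 15, -5, 6, 13, -13, -11, 1, -3, 5]
resulting array: [24, 15, -5, 6, 13, -13, -11, 1, -3, 5]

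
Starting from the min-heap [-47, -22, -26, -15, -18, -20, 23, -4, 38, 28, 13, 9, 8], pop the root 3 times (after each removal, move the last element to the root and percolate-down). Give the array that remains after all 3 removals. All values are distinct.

extract-min #1 returns -47:
  remove root -47; move last element 8 to root → [8, -22, -26, -15, -18, -20, 23, -4, 38, 28, 13, 9]
  8 vs smaller child -26 at index 2, swap → [-26, -22, 8, -15, -18, -20, 23, -4, 38, 28, 13, 9]
  8 vs smaller child -20 at index 5, swap → [-26, -22, -20, -15, -18, 8, 23, -4, 38, 28, 13, 9]
extract-min #2 returns -26:
  remove root -26; move last element 9 to root → [9, -22, -20, -15, -18, 8, 23, -4, 38, 28, 13]
  9 vs smaller child -22 at index 1, swap → [-22, 9, -20, -15, -18, 8, 23, -4, 38, 28, 13]
  9 vs smaller child -18 at index 4, swap → [-22, -18, -20, -15, 9, 8, 23, -4, 38, 28, 13]
extract-min #3 returns -22:
  remove root -22; move last element 13 to root → [13, -18, -20, -15, 9, 8, 23, -4, 38, 28]
  13 vs smaller child -20 at index 2, swap → [-20, -18, 13, -15, 9, 8, 23, -4, 38, 28]
  13 vs smaller child 8 at index 5, swap → [-20, -18, 8, -15, 9, 13, 23, -4, 38, 28]

[-20, -18, 8, -15, 9, 13, 23, -4, 38, 28]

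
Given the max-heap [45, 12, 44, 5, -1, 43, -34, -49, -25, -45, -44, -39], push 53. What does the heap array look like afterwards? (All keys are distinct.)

[53, 12, 45, 5, -1, 44, -34, -49, -25, -45, -44, -39, 43]

append 53 at index 12 → [45, 12, 44, 5, -1, 43, -34, -49, -25, -45, -44, -39, 53]
53 > parent 43 at index 5, swap → [45, 12, 44, 5, -1, 53, -34, -49, -25, -45, -44, -39, 43]
53 > parent 44 at index 2, swap → [45, 12, 53, 5, -1, 44, -34, -49, -25, -45, -44, -39, 43]
53 > parent 45 at index 0, swap → [53, 12, 45, 5, -1, 44, -34, -49, -25, -45, -44, -39, 43]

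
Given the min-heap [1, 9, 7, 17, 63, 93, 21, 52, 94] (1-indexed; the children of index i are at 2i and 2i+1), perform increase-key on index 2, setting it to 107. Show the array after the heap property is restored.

[1, 17, 7, 52, 63, 93, 21, 107, 94]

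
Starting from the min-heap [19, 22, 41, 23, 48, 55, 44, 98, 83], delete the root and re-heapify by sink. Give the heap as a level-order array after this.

remove root 19; move last element 83 to root → [83, 22, 41, 23, 48, 55, 44, 98]
83 vs smaller child 22 at index 1, swap → [22, 83, 41, 23, 48, 55, 44, 98]
83 vs smaller child 23 at index 3, swap → [22, 23, 41, 83, 48, 55, 44, 98]

[22, 23, 41, 83, 48, 55, 44, 98]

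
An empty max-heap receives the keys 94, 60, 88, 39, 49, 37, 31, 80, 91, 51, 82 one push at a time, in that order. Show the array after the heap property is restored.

Insert 94:
  append 94 at index 0 → [94] (no swap needed)
Insert 60:
  append 60 at index 1 → [94, 60] (no swap needed)
Insert 88:
  append 88 at index 2 → [94, 60, 88] (no swap needed)
Insert 39:
  append 39 at index 3 → [94, 60, 88, 39] (no swap needed)
Insert 49:
  append 49 at index 4 → [94, 60, 88, 39, 49] (no swap needed)
Insert 37:
  append 37 at index 5 → [94, 60, 88, 39, 49, 37] (no swap needed)
Insert 31:
  append 31 at index 6 → [94, 60, 88, 39, 49, 37, 31] (no swap needed)
Insert 80:
  append 80 at index 7 → [94, 60, 88, 39, 49, 37, 31, 80]
  80 > parent 39 at index 3, swap → [94, 60, 88, 80, 49, 37, 31, 39]
  80 > parent 60 at index 1, swap → [94, 80, 88, 60, 49, 37, 31, 39]
Insert 91:
  append 91 at index 8 → [94, 80, 88, 60, 49, 37, 31, 39, 91]
  91 > parent 60 at index 3, swap → [94, 80, 88, 91, 49, 37, 31, 39, 60]
  91 > parent 80 at index 1, swap → [94, 91, 88, 80, 49, 37, 31, 39, 60]
Insert 51:
  append 51 at index 9 → [94, 91, 88, 80, 49, 37, 31, 39, 60, 51]
  51 > parent 49 at index 4, swap → [94, 91, 88, 80, 51, 37, 31, 39, 60, 49]
Insert 82:
  append 82 at index 10 → [94, 91, 88, 80, 51, 37, 31, 39, 60, 49, 82]
  82 > parent 51 at index 4, swap → [94, 91, 88, 80, 82, 37, 31, 39, 60, 49, 51]

[94, 91, 88, 80, 82, 37, 31, 39, 60, 49, 51]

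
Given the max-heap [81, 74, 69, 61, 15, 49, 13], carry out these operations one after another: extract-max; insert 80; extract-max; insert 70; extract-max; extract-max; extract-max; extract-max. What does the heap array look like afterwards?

extract-max → returns 81:
  remove root 81; move last element 13 to root → [13, 74, 69, 61, 15, 49]
  13 vs larger child 74 at index 1, swap → [74, 13, 69, 61, 15, 49]
  13 vs larger child 61 at index 3, swap → [74, 61, 69, 13, 15, 49]
insert 80:
  append 80 at index 6 → [74, 61, 69, 13, 15, 49, 80]
  80 > parent 69 at index 2, swap → [74, 61, 80, 13, 15, 49, 69]
  80 > parent 74 at index 0, swap → [80, 61, 74, 13, 15, 49, 69]
extract-max → returns 80:
  remove root 80; move last element 69 to root → [69, 61, 74, 13, 15, 49]
  69 vs larger child 74 at index 2, swap → [74, 61, 69, 13, 15, 49]
insert 70:
  append 70 at index 6 → [74, 61, 69, 13, 15, 49, 70]
  70 > parent 69 at index 2, swap → [74, 61, 70, 13, 15, 49, 69]
extract-max → returns 74:
  remove root 74; move last element 69 to root → [69, 61, 70, 13, 15, 49]
  69 vs larger child 70 at index 2, swap → [70, 61, 69, 13, 15, 49]
extract-max → returns 70:
  remove root 70; move last element 49 to root → [49, 61, 69, 13, 15]
  49 vs larger child 69 at index 2, swap → [69, 61, 49, 13, 15]
extract-max → returns 69:
  remove root 69; move last element 15 to root → [15, 61, 49, 13]
  15 vs larger child 61 at index 1, swap → [61, 15, 49, 13]
extract-max → returns 61:
  remove root 61; move last element 13 to root → [13, 15, 49]
  13 vs larger child 49 at index 2, swap → [49, 15, 13]

[49, 15, 13]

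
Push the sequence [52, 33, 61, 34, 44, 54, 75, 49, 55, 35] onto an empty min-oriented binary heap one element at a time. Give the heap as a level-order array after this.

Insert 52:
  append 52 at index 0 → [52] (no swap needed)
Insert 33:
  append 33 at index 1 → [52, 33]
  33 < parent 52 at index 0, swap → [33, 52]
Insert 61:
  append 61 at index 2 → [33, 52, 61] (no swap needed)
Insert 34:
  append 34 at index 3 → [33, 52, 61, 34]
  34 < parent 52 at index 1, swap → [33, 34, 61, 52]
Insert 44:
  append 44 at index 4 → [33, 34, 61, 52, 44] (no swap needed)
Insert 54:
  append 54 at index 5 → [33, 34, 61, 52, 44, 54]
  54 < parent 61 at index 2, swap → [33, 34, 54, 52, 44, 61]
Insert 75:
  append 75 at index 6 → [33, 34, 54, 52, 44, 61, 75] (no swap needed)
Insert 49:
  append 49 at index 7 → [33, 34, 54, 52, 44, 61, 75, 49]
  49 < parent 52 at index 3, swap → [33, 34, 54, 49, 44, 61, 75, 52]
Insert 55:
  append 55 at index 8 → [33, 34, 54, 49, 44, 61, 75, 52, 55] (no swap needed)
Insert 35:
  append 35 at index 9 → [33, 34, 54, 49, 44, 61, 75, 52, 55, 35]
  35 < parent 44 at index 4, swap → [33, 34, 54, 49, 35, 61, 75, 52, 55, 44]

[33, 34, 54, 49, 35, 61, 75, 52, 55, 44]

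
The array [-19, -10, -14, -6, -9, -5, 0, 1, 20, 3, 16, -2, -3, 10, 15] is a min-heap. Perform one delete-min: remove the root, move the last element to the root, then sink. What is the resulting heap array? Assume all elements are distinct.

remove root -19; move last element 15 to root → [15, -10, -14, -6, -9, -5, 0, 1, 20, 3, 16, -2, -3, 10]
15 vs smaller child -14 at index 2, swap → [-14, -10, 15, -6, -9, -5, 0, 1, 20, 3, 16, -2, -3, 10]
15 vs smaller child -5 at index 5, swap → [-14, -10, -5, -6, -9, 15, 0, 1, 20, 3, 16, -2, -3, 10]
15 vs smaller child -3 at index 12, swap → [-14, -10, -5, -6, -9, -3, 0, 1, 20, 3, 16, -2, 15, 10]

[-14, -10, -5, -6, -9, -3, 0, 1, 20, 3, 16, -2, 15, 10]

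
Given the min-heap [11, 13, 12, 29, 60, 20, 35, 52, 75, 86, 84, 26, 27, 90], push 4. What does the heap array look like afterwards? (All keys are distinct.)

append 4 at index 14 → [11, 13, 12, 29, 60, 20, 35, 52, 75, 86, 84, 26, 27, 90, 4]
4 < parent 35 at index 6, swap → [11, 13, 12, 29, 60, 20, 4, 52, 75, 86, 84, 26, 27, 90, 35]
4 < parent 12 at index 2, swap → [11, 13, 4, 29, 60, 20, 12, 52, 75, 86, 84, 26, 27, 90, 35]
4 < parent 11 at index 0, swap → [4, 13, 11, 29, 60, 20, 12, 52, 75, 86, 84, 26, 27, 90, 35]

[4, 13, 11, 29, 60, 20, 12, 52, 75, 86, 84, 26, 27, 90, 35]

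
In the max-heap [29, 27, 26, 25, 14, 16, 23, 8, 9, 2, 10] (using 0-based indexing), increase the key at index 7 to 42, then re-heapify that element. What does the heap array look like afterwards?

[42, 29, 26, 27, 14, 16, 23, 25, 9, 2, 10]

set index 7 from 8 to 42 → [29, 27, 26, 25, 14, 16, 23, 42, 9, 2, 10]
42 > parent 25 at index 3, swap → [29, 27, 26, 42, 14, 16, 23, 25, 9, 2, 10]
42 > parent 27 at index 1, swap → [29, 42, 26, 27, 14, 16, 23, 25, 9, 2, 10]
42 > parent 29 at index 0, swap → [42, 29, 26, 27, 14, 16, 23, 25, 9, 2, 10]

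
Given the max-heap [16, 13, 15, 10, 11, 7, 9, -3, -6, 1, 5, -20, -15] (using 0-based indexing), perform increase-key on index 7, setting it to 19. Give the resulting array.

set index 7 from -3 to 19 → [16, 13, 15, 10, 11, 7, 9, 19, -6, 1, 5, -20, -15]
19 > parent 10 at index 3, swap → [16, 13, 15, 19, 11, 7, 9, 10, -6, 1, 5, -20, -15]
19 > parent 13 at index 1, swap → [16, 19, 15, 13, 11, 7, 9, 10, -6, 1, 5, -20, -15]
19 > parent 16 at index 0, swap → [19, 16, 15, 13, 11, 7, 9, 10, -6, 1, 5, -20, -15]

[19, 16, 15, 13, 11, 7, 9, 10, -6, 1, 5, -20, -15]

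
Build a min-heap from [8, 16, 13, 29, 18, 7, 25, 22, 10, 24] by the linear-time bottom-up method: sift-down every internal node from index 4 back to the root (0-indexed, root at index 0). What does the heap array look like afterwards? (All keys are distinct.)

sift down from index 4: already satisfies heap property
sift down from index 3:
  29 vs smaller child 10 at index 8, swap → [8, 16, 13, 10, 18, 7, 25, 22, 29, 24]
sift down from index 2:
  13 vs smaller child 7 at index 5, swap → [8, 16, 7, 10, 18, 13, 25, 22, 29, 24]
sift down from index 1:
  16 vs smaller child 10 at index 3, swap → [8, 10, 7, 16, 18, 13, 25, 22, 29, 24]
sift down from index 0:
  8 vs smaller child 7 at index 2, swap → [7, 10, 8, 16, 18, 13, 25, 22, 29, 24]

[7, 10, 8, 16, 18, 13, 25, 22, 29, 24]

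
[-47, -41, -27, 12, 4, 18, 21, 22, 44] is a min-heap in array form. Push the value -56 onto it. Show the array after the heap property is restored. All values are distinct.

[-56, -47, -27, 12, -41, 18, 21, 22, 44, 4]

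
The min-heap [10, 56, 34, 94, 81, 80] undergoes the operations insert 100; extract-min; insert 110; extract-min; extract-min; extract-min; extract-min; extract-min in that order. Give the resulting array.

[100, 110]

insert 100:
  append 100 at index 6 → [10, 56, 34, 94, 81, 80, 100] (no swap needed)
extract-min → returns 10:
  remove root 10; move last element 100 to root → [100, 56, 34, 94, 81, 80]
  100 vs smaller child 34 at index 2, swap → [34, 56, 100, 94, 81, 80]
  100 vs only child 80 at index 5, swap → [34, 56, 80, 94, 81, 100]
insert 110:
  append 110 at index 6 → [34, 56, 80, 94, 81, 100, 110] (no swap needed)
extract-min → returns 34:
  remove root 34; move last element 110 to root → [110, 56, 80, 94, 81, 100]
  110 vs smaller child 56 at index 1, swap → [56, 110, 80, 94, 81, 100]
  110 vs smaller child 81 at index 4, swap → [56, 81, 80, 94, 110, 100]
extract-min → returns 56:
  remove root 56; move last element 100 to root → [100, 81, 80, 94, 110]
  100 vs smaller child 80 at index 2, swap → [80, 81, 100, 94, 110]
extract-min → returns 80:
  remove root 80; move last element 110 to root → [110, 81, 100, 94]
  110 vs smaller child 81 at index 1, swap → [81, 110, 100, 94]
  110 vs only child 94 at index 3, swap → [81, 94, 100, 110]
extract-min → returns 81:
  remove root 81; move last element 110 to root → [110, 94, 100]
  110 vs smaller child 94 at index 1, swap → [94, 110, 100]
extract-min → returns 94:
  remove root 94; move last element 100 to root → [100, 110] (no swap needed)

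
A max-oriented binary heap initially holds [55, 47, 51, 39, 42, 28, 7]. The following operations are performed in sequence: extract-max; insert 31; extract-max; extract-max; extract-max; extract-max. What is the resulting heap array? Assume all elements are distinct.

[31, 28, 7]

extract-max → returns 55:
  remove root 55; move last element 7 to root → [7, 47, 51, 39, 42, 28]
  7 vs larger child 51 at index 2, swap → [51, 47, 7, 39, 42, 28]
  7 vs only child 28 at index 5, swap → [51, 47, 28, 39, 42, 7]
insert 31:
  append 31 at index 6 → [51, 47, 28, 39, 42, 7, 31]
  31 > parent 28 at index 2, swap → [51, 47, 31, 39, 42, 7, 28]
extract-max → returns 51:
  remove root 51; move last element 28 to root → [28, 47, 31, 39, 42, 7]
  28 vs larger child 47 at index 1, swap → [47, 28, 31, 39, 42, 7]
  28 vs larger child 42 at index 4, swap → [47, 42, 31, 39, 28, 7]
extract-max → returns 47:
  remove root 47; move last element 7 to root → [7, 42, 31, 39, 28]
  7 vs larger child 42 at index 1, swap → [42, 7, 31, 39, 28]
  7 vs larger child 39 at index 3, swap → [42, 39, 31, 7, 28]
extract-max → returns 42:
  remove root 42; move last element 28 to root → [28, 39, 31, 7]
  28 vs larger child 39 at index 1, swap → [39, 28, 31, 7]
extract-max → returns 39:
  remove root 39; move last element 7 to root → [7, 28, 31]
  7 vs larger child 31 at index 2, swap → [31, 28, 7]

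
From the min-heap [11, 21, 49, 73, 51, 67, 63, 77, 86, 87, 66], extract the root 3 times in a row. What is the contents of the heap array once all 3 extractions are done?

extract-min #1 returns 11:
  remove root 11; move last element 66 to root → [66, 21, 49, 73, 51, 67, 63, 77, 86, 87]
  66 vs smaller child 21 at index 1, swap → [21, 66, 49, 73, 51, 67, 63, 77, 86, 87]
  66 vs smaller child 51 at index 4, swap → [21, 51, 49, 73, 66, 67, 63, 77, 86, 87]
extract-min #2 returns 21:
  remove root 21; move last element 87 to root → [87, 51, 49, 73, 66, 67, 63, 77, 86]
  87 vs smaller child 49 at index 2, swap → [49, 51, 87, 73, 66, 67, 63, 77, 86]
  87 vs smaller child 63 at index 6, swap → [49, 51, 63, 73, 66, 67, 87, 77, 86]
extract-min #3 returns 49:
  remove root 49; move last element 86 to root → [86, 51, 63, 73, 66, 67, 87, 77]
  86 vs smaller child 51 at index 1, swap → [51, 86, 63, 73, 66, 67, 87, 77]
  86 vs smaller child 66 at index 4, swap → [51, 66, 63, 73, 86, 67, 87, 77]

[51, 66, 63, 73, 86, 67, 87, 77]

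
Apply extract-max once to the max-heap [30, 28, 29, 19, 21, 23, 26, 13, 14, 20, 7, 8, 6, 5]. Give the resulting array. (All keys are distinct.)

remove root 30; move last element 5 to root → [5, 28, 29, 19, 21, 23, 26, 13, 14, 20, 7, 8, 6]
5 vs larger child 29 at index 2, swap → [29, 28, 5, 19, 21, 23, 26, 13, 14, 20, 7, 8, 6]
5 vs larger child 26 at index 6, swap → [29, 28, 26, 19, 21, 23, 5, 13, 14, 20, 7, 8, 6]

[29, 28, 26, 19, 21, 23, 5, 13, 14, 20, 7, 8, 6]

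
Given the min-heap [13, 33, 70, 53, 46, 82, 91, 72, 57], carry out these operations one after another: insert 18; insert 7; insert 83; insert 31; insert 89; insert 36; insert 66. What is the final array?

insert 18:
  append 18 at index 9 → [13, 33, 70, 53, 46, 82, 91, 72, 57, 18]
  18 < parent 46 at index 4, swap → [13, 33, 70, 53, 18, 82, 91, 72, 57, 46]
  18 < parent 33 at index 1, swap → [13, 18, 70, 53, 33, 82, 91, 72, 57, 46]
insert 7:
  append 7 at index 10 → [13, 18, 70, 53, 33, 82, 91, 72, 57, 46, 7]
  7 < parent 33 at index 4, swap → [13, 18, 70, 53, 7, 82, 91, 72, 57, 46, 33]
  7 < parent 18 at index 1, swap → [13, 7, 70, 53, 18, 82, 91, 72, 57, 46, 33]
  7 < parent 13 at index 0, swap → [7, 13, 70, 53, 18, 82, 91, 72, 57, 46, 33]
insert 83:
  append 83 at index 11 → [7, 13, 70, 53, 18, 82, 91, 72, 57, 46, 33, 83] (no swap needed)
insert 31:
  append 31 at index 12 → [7, 13, 70, 53, 18, 82, 91, 72, 57, 46, 33, 83, 31]
  31 < parent 82 at index 5, swap → [7, 13, 70, 53, 18, 31, 91, 72, 57, 46, 33, 83, 82]
  31 < parent 70 at index 2, swap → [7, 13, 31, 53, 18, 70, 91, 72, 57, 46, 33, 83, 82]
insert 89:
  append 89 at index 13 → [7, 13, 31, 53, 18, 70, 91, 72, 57, 46, 33, 83, 82, 89]
  89 < parent 91 at index 6, swap → [7, 13, 31, 53, 18, 70, 89, 72, 57, 46, 33, 83, 82, 91]
insert 36:
  append 36 at index 14 → [7, 13, 31, 53, 18, 70, 89, 72, 57, 46, 33, 83, 82, 91, 36]
  36 < parent 89 at index 6, swap → [7, 13, 31, 53, 18, 70, 36, 72, 57, 46, 33, 83, 82, 91, 89]
insert 66:
  append 66 at index 15 → [7, 13, 31, 53, 18, 70, 36, 72, 57, 46, 33, 83, 82, 91, 89, 66]
  66 < parent 72 at index 7, swap → [7, 13, 31, 53, 18, 70, 36, 66, 57, 46, 33, 83, 82, 91, 89, 72]

[7, 13, 31, 53, 18, 70, 36, 66, 57, 46, 33, 83, 82, 91, 89, 72]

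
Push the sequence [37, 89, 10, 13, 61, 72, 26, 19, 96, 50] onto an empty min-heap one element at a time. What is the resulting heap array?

[10, 13, 26, 19, 50, 72, 37, 89, 96, 61]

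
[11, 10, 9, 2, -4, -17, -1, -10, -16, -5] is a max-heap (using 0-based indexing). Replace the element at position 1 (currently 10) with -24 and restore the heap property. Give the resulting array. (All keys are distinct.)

[11, 2, 9, -10, -4, -17, -1, -24, -16, -5]

set index 1 from 10 to -24 → [11, -24, 9, 2, -4, -17, -1, -10, -16, -5]
-24 vs larger child 2 at index 3, swap → [11, 2, 9, -24, -4, -17, -1, -10, -16, -5]
-24 vs larger child -10 at index 7, swap → [11, 2, 9, -10, -4, -17, -1, -24, -16, -5]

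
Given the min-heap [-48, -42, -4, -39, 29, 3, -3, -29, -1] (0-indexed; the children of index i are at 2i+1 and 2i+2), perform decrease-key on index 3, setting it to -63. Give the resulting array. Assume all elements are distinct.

[-63, -48, -4, -42, 29, 3, -3, -29, -1]

set index 3 from -39 to -63 → [-48, -42, -4, -63, 29, 3, -3, -29, -1]
-63 < parent -42 at index 1, swap → [-48, -63, -4, -42, 29, 3, -3, -29, -1]
-63 < parent -48 at index 0, swap → [-63, -48, -4, -42, 29, 3, -3, -29, -1]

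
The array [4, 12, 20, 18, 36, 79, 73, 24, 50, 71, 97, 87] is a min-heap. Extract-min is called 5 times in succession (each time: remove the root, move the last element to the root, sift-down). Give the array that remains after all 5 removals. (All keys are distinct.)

[36, 50, 71, 87, 97, 79, 73]

extract-min #1 returns 4:
  remove root 4; move last element 87 to root → [87, 12, 20, 18, 36, 79, 73, 24, 50, 71, 97]
  87 vs smaller child 12 at index 1, swap → [12, 87, 20, 18, 36, 79, 73, 24, 50, 71, 97]
  87 vs smaller child 18 at index 3, swap → [12, 18, 20, 87, 36, 79, 73, 24, 50, 71, 97]
  87 vs smaller child 24 at index 7, swap → [12, 18, 20, 24, 36, 79, 73, 87, 50, 71, 97]
extract-min #2 returns 12:
  remove root 12; move last element 97 to root → [97, 18, 20, 24, 36, 79, 73, 87, 50, 71]
  97 vs smaller child 18 at index 1, swap → [18, 97, 20, 24, 36, 79, 73, 87, 50, 71]
  97 vs smaller child 24 at index 3, swap → [18, 24, 20, 97, 36, 79, 73, 87, 50, 71]
  97 vs smaller child 50 at index 8, swap → [18, 24, 20, 50, 36, 79, 73, 87, 97, 71]
extract-min #3 returns 18:
  remove root 18; move last element 71 to root → [71, 24, 20, 50, 36, 79, 73, 87, 97]
  71 vs smaller child 20 at index 2, swap → [20, 24, 71, 50, 36, 79, 73, 87, 97]
extract-min #4 returns 20:
  remove root 20; move last element 97 to root → [97, 24, 71, 50, 36, 79, 73, 87]
  97 vs smaller child 24 at index 1, swap → [24, 97, 71, 50, 36, 79, 73, 87]
  97 vs smaller child 36 at index 4, swap → [24, 36, 71, 50, 97, 79, 73, 87]
extract-min #5 returns 24:
  remove root 24; move last element 87 to root → [87, 36, 71, 50, 97, 79, 73]
  87 vs smaller child 36 at index 1, swap → [36, 87, 71, 50, 97, 79, 73]
  87 vs smaller child 50 at index 3, swap → [36, 50, 71, 87, 97, 79, 73]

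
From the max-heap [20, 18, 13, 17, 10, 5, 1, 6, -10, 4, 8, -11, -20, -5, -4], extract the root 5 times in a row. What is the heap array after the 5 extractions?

[8, 6, 5, -4, 4, -11, 1, -5, -10, -20]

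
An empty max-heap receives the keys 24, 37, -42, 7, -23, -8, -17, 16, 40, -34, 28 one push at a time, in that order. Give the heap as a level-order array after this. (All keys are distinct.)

Insert 24:
  append 24 at index 0 → [24] (no swap needed)
Insert 37:
  append 37 at index 1 → [24, 37]
  37 > parent 24 at index 0, swap → [37, 24]
Insert -42:
  append -42 at index 2 → [37, 24, -42] (no swap needed)
Insert 7:
  append 7 at index 3 → [37, 24, -42, 7] (no swap needed)
Insert -23:
  append -23 at index 4 → [37, 24, -42, 7, -23] (no swap needed)
Insert -8:
  append -8 at index 5 → [37, 24, -42, 7, -23, -8]
  -8 > parent -42 at index 2, swap → [37, 24, -8, 7, -23, -42]
Insert -17:
  append -17 at index 6 → [37, 24, -8, 7, -23, -42, -17] (no swap needed)
Insert 16:
  append 16 at index 7 → [37, 24, -8, 7, -23, -42, -17, 16]
  16 > parent 7 at index 3, swap → [37, 24, -8, 16, -23, -42, -17, 7]
Insert 40:
  append 40 at index 8 → [37, 24, -8, 16, -23, -42, -17, 7, 40]
  40 > parent 16 at index 3, swap → [37, 24, -8, 40, -23, -42, -17, 7, 16]
  40 > parent 24 at index 1, swap → [37, 40, -8, 24, -23, -42, -17, 7, 16]
  40 > parent 37 at index 0, swap → [40, 37, -8, 24, -23, -42, -17, 7, 16]
Insert -34:
  append -34 at index 9 → [40, 37, -8, 24, -23, -42, -17, 7, 16, -34] (no swap needed)
Insert 28:
  append 28 at index 10 → [40, 37, -8, 24, -23, -42, -17, 7, 16, -34, 28]
  28 > parent -23 at index 4, swap → [40, 37, -8, 24, 28, -42, -17, 7, 16, -34, -23]

[40, 37, -8, 24, 28, -42, -17, 7, 16, -34, -23]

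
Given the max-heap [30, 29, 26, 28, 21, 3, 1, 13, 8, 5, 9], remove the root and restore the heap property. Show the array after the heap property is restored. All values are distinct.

[29, 28, 26, 13, 21, 3, 1, 9, 8, 5]

remove root 30; move last element 9 to root → [9, 29, 26, 28, 21, 3, 1, 13, 8, 5]
9 vs larger child 29 at index 1, swap → [29, 9, 26, 28, 21, 3, 1, 13, 8, 5]
9 vs larger child 28 at index 3, swap → [29, 28, 26, 9, 21, 3, 1, 13, 8, 5]
9 vs larger child 13 at index 7, swap → [29, 28, 26, 13, 21, 3, 1, 9, 8, 5]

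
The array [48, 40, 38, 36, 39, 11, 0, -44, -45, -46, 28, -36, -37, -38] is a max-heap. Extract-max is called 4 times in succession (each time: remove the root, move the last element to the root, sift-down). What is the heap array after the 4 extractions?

extract-max #1 returns 48:
  remove root 48; move last element -38 to root → [-38, 40, 38, 36, 39, 11, 0, -44, -45, -46, 28, -36, -37]
  -38 vs larger child 40 at index 1, swap → [40, -38, 38, 36, 39, 11, 0, -44, -45, -46, 28, -36, -37]
  -38 vs larger child 39 at index 4, swap → [40, 39, 38, 36, -38, 11, 0, -44, -45, -46, 28, -36, -37]
  -38 vs larger child 28 at index 10, swap → [40, 39, 38, 36, 28, 11, 0, -44, -45, -46, -38, -36, -37]
extract-max #2 returns 40:
  remove root 40; move last element -37 to root → [-37, 39, 38, 36, 28, 11, 0, -44, -45, -46, -38, -36]
  -37 vs larger child 39 at index 1, swap → [39, -37, 38, 36, 28, 11, 0, -44, -45, -46, -38, -36]
  -37 vs larger child 36 at index 3, swap → [39, 36, 38, -37, 28, 11, 0, -44, -45, -46, -38, -36]
extract-max #3 returns 39:
  remove root 39; move last element -36 to root → [-36, 36, 38, -37, 28, 11, 0, -44, -45, -46, -38]
  -36 vs larger child 38 at index 2, swap → [38, 36, -36, -37, 28, 11, 0, -44, -45, -46, -38]
  -36 vs larger child 11 at index 5, swap → [38, 36, 11, -37, 28, -36, 0, -44, -45, -46, -38]
extract-max #4 returns 38:
  remove root 38; move last element -38 to root → [-38, 36, 11, -37, 28, -36, 0, -44, -45, -46]
  -38 vs larger child 36 at index 1, swap → [36, -38, 11, -37, 28, -36, 0, -44, -45, -46]
  -38 vs larger child 28 at index 4, swap → [36, 28, 11, -37, -38, -36, 0, -44, -45, -46]

[36, 28, 11, -37, -38, -36, 0, -44, -45, -46]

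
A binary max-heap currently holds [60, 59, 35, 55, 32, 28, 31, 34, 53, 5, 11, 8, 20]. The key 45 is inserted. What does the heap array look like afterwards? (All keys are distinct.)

[60, 59, 45, 55, 32, 28, 35, 34, 53, 5, 11, 8, 20, 31]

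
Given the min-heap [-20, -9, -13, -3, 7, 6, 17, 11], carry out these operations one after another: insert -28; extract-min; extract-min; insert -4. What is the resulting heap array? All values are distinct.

insert -28:
  append -28 at index 8 → [-20, -9, -13, -3, 7, 6, 17, 11, -28]
  -28 < parent -3 at index 3, swap → [-20, -9, -13, -28, 7, 6, 17, 11, -3]
  -28 < parent -9 at index 1, swap → [-20, -28, -13, -9, 7, 6, 17, 11, -3]
  -28 < parent -20 at index 0, swap → [-28, -20, -13, -9, 7, 6, 17, 11, -3]
extract-min → returns -28:
  remove root -28; move last element -3 to root → [-3, -20, -13, -9, 7, 6, 17, 11]
  -3 vs smaller child -20 at index 1, swap → [-20, -3, -13, -9, 7, 6, 17, 11]
  -3 vs smaller child -9 at index 3, swap → [-20, -9, -13, -3, 7, 6, 17, 11]
extract-min → returns -20:
  remove root -20; move last element 11 to root → [11, -9, -13, -3, 7, 6, 17]
  11 vs smaller child -13 at index 2, swap → [-13, -9, 11, -3, 7, 6, 17]
  11 vs smaller child 6 at index 5, swap → [-13, -9, 6, -3, 7, 11, 17]
insert -4:
  append -4 at index 7 → [-13, -9, 6, -3, 7, 11, 17, -4]
  -4 < parent -3 at index 3, swap → [-13, -9, 6, -4, 7, 11, 17, -3]

[-13, -9, 6, -4, 7, 11, 17, -3]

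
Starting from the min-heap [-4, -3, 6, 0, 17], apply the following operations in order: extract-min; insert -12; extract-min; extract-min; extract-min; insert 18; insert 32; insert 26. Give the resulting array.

extract-min → returns -4:
  remove root -4; move last element 17 to root → [17, -3, 6, 0]
  17 vs smaller child -3 at index 1, swap → [-3, 17, 6, 0]
  17 vs only child 0 at index 3, swap → [-3, 0, 6, 17]
insert -12:
  append -12 at index 4 → [-3, 0, 6, 17, -12]
  -12 < parent 0 at index 1, swap → [-3, -12, 6, 17, 0]
  -12 < parent -3 at index 0, swap → [-12, -3, 6, 17, 0]
extract-min → returns -12:
  remove root -12; move last element 0 to root → [0, -3, 6, 17]
  0 vs smaller child -3 at index 1, swap → [-3, 0, 6, 17]
extract-min → returns -3:
  remove root -3; move last element 17 to root → [17, 0, 6]
  17 vs smaller child 0 at index 1, swap → [0, 17, 6]
extract-min → returns 0:
  remove root 0; move last element 6 to root → [6, 17] (no swap needed)
insert 18:
  append 18 at index 2 → [6, 17, 18] (no swap needed)
insert 32:
  append 32 at index 3 → [6, 17, 18, 32] (no swap needed)
insert 26:
  append 26 at index 4 → [6, 17, 18, 32, 26] (no swap needed)

[6, 17, 18, 32, 26]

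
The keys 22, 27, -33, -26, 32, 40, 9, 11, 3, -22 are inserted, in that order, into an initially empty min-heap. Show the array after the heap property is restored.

[-33, -26, 9, 3, -22, 40, 22, 27, 11, 32]

Insert 22:
  append 22 at index 0 → [22] (no swap needed)
Insert 27:
  append 27 at index 1 → [22, 27] (no swap needed)
Insert -33:
  append -33 at index 2 → [22, 27, -33]
  -33 < parent 22 at index 0, swap → [-33, 27, 22]
Insert -26:
  append -26 at index 3 → [-33, 27, 22, -26]
  -26 < parent 27 at index 1, swap → [-33, -26, 22, 27]
Insert 32:
  append 32 at index 4 → [-33, -26, 22, 27, 32] (no swap needed)
Insert 40:
  append 40 at index 5 → [-33, -26, 22, 27, 32, 40] (no swap needed)
Insert 9:
  append 9 at index 6 → [-33, -26, 22, 27, 32, 40, 9]
  9 < parent 22 at index 2, swap → [-33, -26, 9, 27, 32, 40, 22]
Insert 11:
  append 11 at index 7 → [-33, -26, 9, 27, 32, 40, 22, 11]
  11 < parent 27 at index 3, swap → [-33, -26, 9, 11, 32, 40, 22, 27]
Insert 3:
  append 3 at index 8 → [-33, -26, 9, 11, 32, 40, 22, 27, 3]
  3 < parent 11 at index 3, swap → [-33, -26, 9, 3, 32, 40, 22, 27, 11]
Insert -22:
  append -22 at index 9 → [-33, -26, 9, 3, 32, 40, 22, 27, 11, -22]
  -22 < parent 32 at index 4, swap → [-33, -26, 9, 3, -22, 40, 22, 27, 11, 32]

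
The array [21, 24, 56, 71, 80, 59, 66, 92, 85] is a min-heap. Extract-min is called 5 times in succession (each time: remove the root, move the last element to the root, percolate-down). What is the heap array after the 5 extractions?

[71, 80, 92, 85]

extract-min #1 returns 21:
  remove root 21; move last element 85 to root → [85, 24, 56, 71, 80, 59, 66, 92]
  85 vs smaller child 24 at index 1, swap → [24, 85, 56, 71, 80, 59, 66, 92]
  85 vs smaller child 71 at index 3, swap → [24, 71, 56, 85, 80, 59, 66, 92]
extract-min #2 returns 24:
  remove root 24; move last element 92 to root → [92, 71, 56, 85, 80, 59, 66]
  92 vs smaller child 56 at index 2, swap → [56, 71, 92, 85, 80, 59, 66]
  92 vs smaller child 59 at index 5, swap → [56, 71, 59, 85, 80, 92, 66]
extract-min #3 returns 56:
  remove root 56; move last element 66 to root → [66, 71, 59, 85, 80, 92]
  66 vs smaller child 59 at index 2, swap → [59, 71, 66, 85, 80, 92]
extract-min #4 returns 59:
  remove root 59; move last element 92 to root → [92, 71, 66, 85, 80]
  92 vs smaller child 66 at index 2, swap → [66, 71, 92, 85, 80]
extract-min #5 returns 66:
  remove root 66; move last element 80 to root → [80, 71, 92, 85]
  80 vs smaller child 71 at index 1, swap → [71, 80, 92, 85]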